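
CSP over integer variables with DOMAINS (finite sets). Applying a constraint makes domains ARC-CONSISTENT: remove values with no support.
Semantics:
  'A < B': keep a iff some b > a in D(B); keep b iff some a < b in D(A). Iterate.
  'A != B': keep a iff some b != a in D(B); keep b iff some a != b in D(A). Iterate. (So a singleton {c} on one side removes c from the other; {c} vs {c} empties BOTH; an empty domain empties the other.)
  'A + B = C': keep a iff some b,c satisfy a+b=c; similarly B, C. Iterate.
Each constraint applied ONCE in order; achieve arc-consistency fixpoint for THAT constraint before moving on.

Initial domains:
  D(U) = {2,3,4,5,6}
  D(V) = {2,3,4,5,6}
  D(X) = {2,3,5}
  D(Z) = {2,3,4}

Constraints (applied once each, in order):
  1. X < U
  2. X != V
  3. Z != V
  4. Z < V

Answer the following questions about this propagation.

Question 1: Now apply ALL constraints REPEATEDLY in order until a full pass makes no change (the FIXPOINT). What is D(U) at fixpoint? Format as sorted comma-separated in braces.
Answer: {3,4,5,6}

Derivation:
pass 0 (initial): D(U)={2,3,4,5,6}
pass 1: U {2,3,4,5,6}->{3,4,5,6}; V {2,3,4,5,6}->{3,4,5,6}
pass 2: no change
Fixpoint after 2 passes: D(U) = {3,4,5,6}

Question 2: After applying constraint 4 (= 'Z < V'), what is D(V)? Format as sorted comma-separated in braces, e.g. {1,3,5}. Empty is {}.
Answer: {3,4,5,6}

Derivation:
Constraint 1 (X < U) on D(X)={2,3,5} D(U)={2,3,4,5,6}: U {2,3,4,5,6}->{3,4,5,6}
Constraint 2 (X != V) on D(X)={2,3,5} D(V)={2,3,4,5,6}: no change
Constraint 3 (Z != V) on D(Z)={2,3,4} D(V)={2,3,4,5,6}: no change
Constraint 4 (Z < V) on D(Z)={2,3,4} D(V)={2,3,4,5,6}: V {2,3,4,5,6}->{3,4,5,6}
So after constraint 4: D(V) = {3,4,5,6}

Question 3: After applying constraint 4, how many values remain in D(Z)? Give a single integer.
Answer: 3

Derivation:
Constraint 1 (X < U) on D(X)={2,3,5} D(U)={2,3,4,5,6}: U {2,3,4,5,6}->{3,4,5,6}
Constraint 2 (X != V) on D(X)={2,3,5} D(V)={2,3,4,5,6}: no change
Constraint 3 (Z != V) on D(Z)={2,3,4} D(V)={2,3,4,5,6}: no change
Constraint 4 (Z < V) on D(Z)={2,3,4} D(V)={2,3,4,5,6}: V {2,3,4,5,6}->{3,4,5,6}
So after constraint 4: D(Z)={2,3,4}, size = 3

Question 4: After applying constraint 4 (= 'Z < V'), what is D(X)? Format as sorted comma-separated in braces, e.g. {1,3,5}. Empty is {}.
Constraint 1 (X < U) on D(X)={2,3,5} D(U)={2,3,4,5,6}: U {2,3,4,5,6}->{3,4,5,6}
Constraint 2 (X != V) on D(X)={2,3,5} D(V)={2,3,4,5,6}: no change
Constraint 3 (Z != V) on D(Z)={2,3,4} D(V)={2,3,4,5,6}: no change
Constraint 4 (Z < V) on D(Z)={2,3,4} D(V)={2,3,4,5,6}: V {2,3,4,5,6}->{3,4,5,6}
So after constraint 4: D(X) = {2,3,5}

Answer: {2,3,5}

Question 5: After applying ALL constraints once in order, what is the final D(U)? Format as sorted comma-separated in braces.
Answer: {3,4,5,6}

Derivation:
Constraint 1 (X < U) on D(X)={2,3,5} D(U)={2,3,4,5,6}: U {2,3,4,5,6}->{3,4,5,6}
Constraint 2 (X != V) on D(X)={2,3,5} D(V)={2,3,4,5,6}: no change
Constraint 3 (Z != V) on D(Z)={2,3,4} D(V)={2,3,4,5,6}: no change
Constraint 4 (Z < V) on D(Z)={2,3,4} D(V)={2,3,4,5,6}: V {2,3,4,5,6}->{3,4,5,6}
So after all 4 constraints: D(U) = {3,4,5,6}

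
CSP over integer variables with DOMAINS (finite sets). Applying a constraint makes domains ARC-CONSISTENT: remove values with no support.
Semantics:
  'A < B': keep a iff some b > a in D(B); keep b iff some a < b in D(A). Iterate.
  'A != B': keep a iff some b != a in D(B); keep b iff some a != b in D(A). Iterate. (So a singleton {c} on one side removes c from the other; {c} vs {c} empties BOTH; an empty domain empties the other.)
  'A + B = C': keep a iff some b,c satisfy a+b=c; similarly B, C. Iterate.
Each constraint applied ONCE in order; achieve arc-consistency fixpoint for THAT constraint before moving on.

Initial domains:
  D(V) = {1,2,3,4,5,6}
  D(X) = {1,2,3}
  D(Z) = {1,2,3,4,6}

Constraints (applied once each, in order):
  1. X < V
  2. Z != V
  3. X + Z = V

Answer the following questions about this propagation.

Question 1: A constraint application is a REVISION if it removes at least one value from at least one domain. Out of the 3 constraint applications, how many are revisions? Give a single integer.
Constraint 1 (X < V) on D(X)={1,2,3} D(V)={1,2,3,4,5,6}: V {1,2,3,4,5,6}->{2,3,4,5,6} => REVISION
Constraint 2 (Z != V) on D(Z)={1,2,3,4,6} D(V)={2,3,4,5,6}: no change => not a revision
Constraint 3 (X + Z = V) on D(X)={1,2,3} D(Z)={1,2,3,4,6} D(V)={2,3,4,5,6}: Z {1,2,3,4,6}->{1,2,3,4} => REVISION
Total revisions = 2

Answer: 2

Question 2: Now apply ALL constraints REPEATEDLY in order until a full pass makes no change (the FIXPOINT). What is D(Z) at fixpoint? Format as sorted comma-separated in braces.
pass 0 (initial): D(Z)={1,2,3,4,6}
pass 1: V {1,2,3,4,5,6}->{2,3,4,5,6}; Z {1,2,3,4,6}->{1,2,3,4}
pass 2: no change
Fixpoint after 2 passes: D(Z) = {1,2,3,4}

Answer: {1,2,3,4}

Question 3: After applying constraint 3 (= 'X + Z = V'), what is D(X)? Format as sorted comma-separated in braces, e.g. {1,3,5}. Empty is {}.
Answer: {1,2,3}

Derivation:
Constraint 1 (X < V) on D(X)={1,2,3} D(V)={1,2,3,4,5,6}: V {1,2,3,4,5,6}->{2,3,4,5,6}
Constraint 2 (Z != V) on D(Z)={1,2,3,4,6} D(V)={2,3,4,5,6}: no change
Constraint 3 (X + Z = V) on D(X)={1,2,3} D(Z)={1,2,3,4,6} D(V)={2,3,4,5,6}: Z {1,2,3,4,6}->{1,2,3,4}
So after constraint 3: D(X) = {1,2,3}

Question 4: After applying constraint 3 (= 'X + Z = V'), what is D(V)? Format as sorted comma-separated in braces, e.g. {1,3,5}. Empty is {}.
Constraint 1 (X < V) on D(X)={1,2,3} D(V)={1,2,3,4,5,6}: V {1,2,3,4,5,6}->{2,3,4,5,6}
Constraint 2 (Z != V) on D(Z)={1,2,3,4,6} D(V)={2,3,4,5,6}: no change
Constraint 3 (X + Z = V) on D(X)={1,2,3} D(Z)={1,2,3,4,6} D(V)={2,3,4,5,6}: Z {1,2,3,4,6}->{1,2,3,4}
So after constraint 3: D(V) = {2,3,4,5,6}

Answer: {2,3,4,5,6}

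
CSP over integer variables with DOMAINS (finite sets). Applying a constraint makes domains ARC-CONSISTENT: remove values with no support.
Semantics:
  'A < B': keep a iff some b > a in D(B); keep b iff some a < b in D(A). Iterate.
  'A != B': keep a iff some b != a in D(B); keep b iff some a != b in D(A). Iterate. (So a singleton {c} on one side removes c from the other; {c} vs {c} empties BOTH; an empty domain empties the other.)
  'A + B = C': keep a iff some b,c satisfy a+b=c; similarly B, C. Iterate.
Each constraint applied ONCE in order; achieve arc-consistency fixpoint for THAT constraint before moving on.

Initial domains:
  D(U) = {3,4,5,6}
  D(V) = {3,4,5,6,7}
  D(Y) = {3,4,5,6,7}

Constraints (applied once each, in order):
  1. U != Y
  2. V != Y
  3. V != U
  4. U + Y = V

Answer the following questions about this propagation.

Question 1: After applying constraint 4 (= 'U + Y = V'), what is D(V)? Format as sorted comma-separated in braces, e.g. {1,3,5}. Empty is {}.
Answer: {6,7}

Derivation:
Constraint 1 (U != Y) on D(U)={3,4,5,6} D(Y)={3,4,5,6,7}: no change
Constraint 2 (V != Y) on D(V)={3,4,5,6,7} D(Y)={3,4,5,6,7}: no change
Constraint 3 (V != U) on D(V)={3,4,5,6,7} D(U)={3,4,5,6}: no change
Constraint 4 (U + Y = V) on D(U)={3,4,5,6} D(Y)={3,4,5,6,7} D(V)={3,4,5,6,7}: U {3,4,5,6}->{3,4}; Y {3,4,5,6,7}->{3,4}; V {3,4,5,6,7}->{6,7}
So after constraint 4: D(V) = {6,7}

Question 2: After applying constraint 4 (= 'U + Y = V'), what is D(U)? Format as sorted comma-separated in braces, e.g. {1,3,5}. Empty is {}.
Answer: {3,4}

Derivation:
Constraint 1 (U != Y) on D(U)={3,4,5,6} D(Y)={3,4,5,6,7}: no change
Constraint 2 (V != Y) on D(V)={3,4,5,6,7} D(Y)={3,4,5,6,7}: no change
Constraint 3 (V != U) on D(V)={3,4,5,6,7} D(U)={3,4,5,6}: no change
Constraint 4 (U + Y = V) on D(U)={3,4,5,6} D(Y)={3,4,5,6,7} D(V)={3,4,5,6,7}: U {3,4,5,6}->{3,4}; Y {3,4,5,6,7}->{3,4}; V {3,4,5,6,7}->{6,7}
So after constraint 4: D(U) = {3,4}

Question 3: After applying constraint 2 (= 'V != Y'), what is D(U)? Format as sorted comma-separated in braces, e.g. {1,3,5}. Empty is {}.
Answer: {3,4,5,6}

Derivation:
Constraint 1 (U != Y) on D(U)={3,4,5,6} D(Y)={3,4,5,6,7}: no change
Constraint 2 (V != Y) on D(V)={3,4,5,6,7} D(Y)={3,4,5,6,7}: no change
So after constraint 2: D(U) = {3,4,5,6}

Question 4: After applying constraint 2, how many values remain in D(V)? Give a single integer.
Answer: 5

Derivation:
Constraint 1 (U != Y) on D(U)={3,4,5,6} D(Y)={3,4,5,6,7}: no change
Constraint 2 (V != Y) on D(V)={3,4,5,6,7} D(Y)={3,4,5,6,7}: no change
So after constraint 2: D(V)={3,4,5,6,7}, size = 5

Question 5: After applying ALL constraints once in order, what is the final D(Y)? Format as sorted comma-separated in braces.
Answer: {3,4}

Derivation:
Constraint 1 (U != Y) on D(U)={3,4,5,6} D(Y)={3,4,5,6,7}: no change
Constraint 2 (V != Y) on D(V)={3,4,5,6,7} D(Y)={3,4,5,6,7}: no change
Constraint 3 (V != U) on D(V)={3,4,5,6,7} D(U)={3,4,5,6}: no change
Constraint 4 (U + Y = V) on D(U)={3,4,5,6} D(Y)={3,4,5,6,7} D(V)={3,4,5,6,7}: U {3,4,5,6}->{3,4}; Y {3,4,5,6,7}->{3,4}; V {3,4,5,6,7}->{6,7}
So after all 4 constraints: D(Y) = {3,4}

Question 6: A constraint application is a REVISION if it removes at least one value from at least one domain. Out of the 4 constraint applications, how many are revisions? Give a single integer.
Answer: 1

Derivation:
Constraint 1 (U != Y) on D(U)={3,4,5,6} D(Y)={3,4,5,6,7}: no change => not a revision
Constraint 2 (V != Y) on D(V)={3,4,5,6,7} D(Y)={3,4,5,6,7}: no change => not a revision
Constraint 3 (V != U) on D(V)={3,4,5,6,7} D(U)={3,4,5,6}: no change => not a revision
Constraint 4 (U + Y = V) on D(U)={3,4,5,6} D(Y)={3,4,5,6,7} D(V)={3,4,5,6,7}: U {3,4,5,6}->{3,4}; Y {3,4,5,6,7}->{3,4}; V {3,4,5,6,7}->{6,7} => REVISION
Total revisions = 1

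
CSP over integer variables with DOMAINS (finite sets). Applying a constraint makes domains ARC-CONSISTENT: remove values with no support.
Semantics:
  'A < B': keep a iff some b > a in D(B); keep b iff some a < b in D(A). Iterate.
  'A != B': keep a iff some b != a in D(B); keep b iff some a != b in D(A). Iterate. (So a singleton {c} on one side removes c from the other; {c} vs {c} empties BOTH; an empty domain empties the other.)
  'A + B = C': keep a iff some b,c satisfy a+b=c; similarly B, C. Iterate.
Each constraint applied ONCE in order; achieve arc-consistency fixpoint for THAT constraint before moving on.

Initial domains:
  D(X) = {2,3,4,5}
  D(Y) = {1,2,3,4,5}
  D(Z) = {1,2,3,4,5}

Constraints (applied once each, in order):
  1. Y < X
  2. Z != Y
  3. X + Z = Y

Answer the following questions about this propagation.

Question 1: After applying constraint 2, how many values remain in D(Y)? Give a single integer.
Constraint 1 (Y < X) on D(Y)={1,2,3,4,5} D(X)={2,3,4,5}: Y {1,2,3,4,5}->{1,2,3,4}
Constraint 2 (Z != Y) on D(Z)={1,2,3,4,5} D(Y)={1,2,3,4}: no change
So after constraint 2: D(Y)={1,2,3,4}, size = 4

Answer: 4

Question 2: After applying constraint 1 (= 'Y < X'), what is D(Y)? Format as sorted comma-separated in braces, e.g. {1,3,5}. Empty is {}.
Constraint 1 (Y < X) on D(Y)={1,2,3,4,5} D(X)={2,3,4,5}: Y {1,2,3,4,5}->{1,2,3,4}
So after constraint 1: D(Y) = {1,2,3,4}

Answer: {1,2,3,4}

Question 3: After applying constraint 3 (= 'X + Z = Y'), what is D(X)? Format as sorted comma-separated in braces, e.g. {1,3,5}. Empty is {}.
Answer: {2,3}

Derivation:
Constraint 1 (Y < X) on D(Y)={1,2,3,4,5} D(X)={2,3,4,5}: Y {1,2,3,4,5}->{1,2,3,4}
Constraint 2 (Z != Y) on D(Z)={1,2,3,4,5} D(Y)={1,2,3,4}: no change
Constraint 3 (X + Z = Y) on D(X)={2,3,4,5} D(Z)={1,2,3,4,5} D(Y)={1,2,3,4}: X {2,3,4,5}->{2,3}; Z {1,2,3,4,5}->{1,2}; Y {1,2,3,4}->{3,4}
So after constraint 3: D(X) = {2,3}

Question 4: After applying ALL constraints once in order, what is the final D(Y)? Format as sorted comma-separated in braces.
Answer: {3,4}

Derivation:
Constraint 1 (Y < X) on D(Y)={1,2,3,4,5} D(X)={2,3,4,5}: Y {1,2,3,4,5}->{1,2,3,4}
Constraint 2 (Z != Y) on D(Z)={1,2,3,4,5} D(Y)={1,2,3,4}: no change
Constraint 3 (X + Z = Y) on D(X)={2,3,4,5} D(Z)={1,2,3,4,5} D(Y)={1,2,3,4}: X {2,3,4,5}->{2,3}; Z {1,2,3,4,5}->{1,2}; Y {1,2,3,4}->{3,4}
So after all 3 constraints: D(Y) = {3,4}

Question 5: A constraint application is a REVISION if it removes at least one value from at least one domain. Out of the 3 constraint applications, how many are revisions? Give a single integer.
Answer: 2

Derivation:
Constraint 1 (Y < X) on D(Y)={1,2,3,4,5} D(X)={2,3,4,5}: Y {1,2,3,4,5}->{1,2,3,4} => REVISION
Constraint 2 (Z != Y) on D(Z)={1,2,3,4,5} D(Y)={1,2,3,4}: no change => not a revision
Constraint 3 (X + Z = Y) on D(X)={2,3,4,5} D(Z)={1,2,3,4,5} D(Y)={1,2,3,4}: X {2,3,4,5}->{2,3}; Z {1,2,3,4,5}->{1,2}; Y {1,2,3,4}->{3,4} => REVISION
Total revisions = 2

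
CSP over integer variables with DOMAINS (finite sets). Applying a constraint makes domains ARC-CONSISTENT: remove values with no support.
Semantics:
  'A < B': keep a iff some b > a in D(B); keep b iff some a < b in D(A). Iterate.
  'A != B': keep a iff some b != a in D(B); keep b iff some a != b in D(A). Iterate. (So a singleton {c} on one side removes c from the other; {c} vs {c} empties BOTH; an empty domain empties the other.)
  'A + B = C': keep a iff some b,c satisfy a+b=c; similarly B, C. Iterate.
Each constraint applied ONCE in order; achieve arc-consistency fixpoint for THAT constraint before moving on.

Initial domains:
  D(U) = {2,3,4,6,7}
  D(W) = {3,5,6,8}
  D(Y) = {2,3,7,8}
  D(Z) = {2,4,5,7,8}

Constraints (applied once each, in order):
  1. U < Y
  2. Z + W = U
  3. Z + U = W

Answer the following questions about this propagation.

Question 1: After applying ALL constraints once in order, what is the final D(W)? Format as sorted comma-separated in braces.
Constraint 1 (U < Y) on D(U)={2,3,4,6,7} D(Y)={2,3,7,8}: Y {2,3,7,8}->{3,7,8}
Constraint 2 (Z + W = U) on D(Z)={2,4,5,7,8} D(W)={3,5,6,8} D(U)={2,3,4,6,7}: Z {2,4,5,7,8}->{2,4}; W {3,5,6,8}->{3,5}; U {2,3,4,6,7}->{7}
Constraint 3 (Z + U = W) on D(Z)={2,4} D(U)={7} D(W)={3,5}: Z {2,4}->{}; U {7}->{}; W {3,5}->{}
So after all 3 constraints: D(W) = {}

Answer: {}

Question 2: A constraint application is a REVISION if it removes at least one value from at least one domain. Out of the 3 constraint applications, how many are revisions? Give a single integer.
Answer: 3

Derivation:
Constraint 1 (U < Y) on D(U)={2,3,4,6,7} D(Y)={2,3,7,8}: Y {2,3,7,8}->{3,7,8} => REVISION
Constraint 2 (Z + W = U) on D(Z)={2,4,5,7,8} D(W)={3,5,6,8} D(U)={2,3,4,6,7}: Z {2,4,5,7,8}->{2,4}; W {3,5,6,8}->{3,5}; U {2,3,4,6,7}->{7} => REVISION
Constraint 3 (Z + U = W) on D(Z)={2,4} D(U)={7} D(W)={3,5}: Z {2,4}->{}; U {7}->{}; W {3,5}->{} => REVISION
Total revisions = 3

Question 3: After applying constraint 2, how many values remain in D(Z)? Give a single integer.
Constraint 1 (U < Y) on D(U)={2,3,4,6,7} D(Y)={2,3,7,8}: Y {2,3,7,8}->{3,7,8}
Constraint 2 (Z + W = U) on D(Z)={2,4,5,7,8} D(W)={3,5,6,8} D(U)={2,3,4,6,7}: Z {2,4,5,7,8}->{2,4}; W {3,5,6,8}->{3,5}; U {2,3,4,6,7}->{7}
So after constraint 2: D(Z)={2,4}, size = 2

Answer: 2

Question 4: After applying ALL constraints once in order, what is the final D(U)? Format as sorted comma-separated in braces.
Constraint 1 (U < Y) on D(U)={2,3,4,6,7} D(Y)={2,3,7,8}: Y {2,3,7,8}->{3,7,8}
Constraint 2 (Z + W = U) on D(Z)={2,4,5,7,8} D(W)={3,5,6,8} D(U)={2,3,4,6,7}: Z {2,4,5,7,8}->{2,4}; W {3,5,6,8}->{3,5}; U {2,3,4,6,7}->{7}
Constraint 3 (Z + U = W) on D(Z)={2,4} D(U)={7} D(W)={3,5}: Z {2,4}->{}; U {7}->{}; W {3,5}->{}
So after all 3 constraints: D(U) = {}

Answer: {}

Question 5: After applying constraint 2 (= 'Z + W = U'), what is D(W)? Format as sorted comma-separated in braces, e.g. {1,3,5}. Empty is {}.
Constraint 1 (U < Y) on D(U)={2,3,4,6,7} D(Y)={2,3,7,8}: Y {2,3,7,8}->{3,7,8}
Constraint 2 (Z + W = U) on D(Z)={2,4,5,7,8} D(W)={3,5,6,8} D(U)={2,3,4,6,7}: Z {2,4,5,7,8}->{2,4}; W {3,5,6,8}->{3,5}; U {2,3,4,6,7}->{7}
So after constraint 2: D(W) = {3,5}

Answer: {3,5}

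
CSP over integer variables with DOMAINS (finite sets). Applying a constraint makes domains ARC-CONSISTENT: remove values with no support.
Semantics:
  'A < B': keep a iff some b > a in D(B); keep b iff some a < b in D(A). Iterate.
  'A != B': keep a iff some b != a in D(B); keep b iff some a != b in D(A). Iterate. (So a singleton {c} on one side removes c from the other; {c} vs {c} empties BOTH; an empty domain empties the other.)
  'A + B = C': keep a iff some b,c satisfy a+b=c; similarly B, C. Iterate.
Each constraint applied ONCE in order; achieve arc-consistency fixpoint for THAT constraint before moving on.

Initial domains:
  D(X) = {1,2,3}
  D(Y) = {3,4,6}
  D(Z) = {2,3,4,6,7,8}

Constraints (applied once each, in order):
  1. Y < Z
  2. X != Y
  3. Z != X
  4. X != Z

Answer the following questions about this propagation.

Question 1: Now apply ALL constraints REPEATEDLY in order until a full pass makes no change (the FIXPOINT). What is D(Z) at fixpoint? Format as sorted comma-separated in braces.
pass 0 (initial): D(Z)={2,3,4,6,7,8}
pass 1: Z {2,3,4,6,7,8}->{4,6,7,8}
pass 2: no change
Fixpoint after 2 passes: D(Z) = {4,6,7,8}

Answer: {4,6,7,8}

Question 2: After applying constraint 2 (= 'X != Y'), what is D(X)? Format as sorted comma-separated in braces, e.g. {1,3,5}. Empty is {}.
Answer: {1,2,3}

Derivation:
Constraint 1 (Y < Z) on D(Y)={3,4,6} D(Z)={2,3,4,6,7,8}: Z {2,3,4,6,7,8}->{4,6,7,8}
Constraint 2 (X != Y) on D(X)={1,2,3} D(Y)={3,4,6}: no change
So after constraint 2: D(X) = {1,2,3}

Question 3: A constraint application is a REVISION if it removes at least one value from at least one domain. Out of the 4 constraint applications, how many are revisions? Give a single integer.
Answer: 1

Derivation:
Constraint 1 (Y < Z) on D(Y)={3,4,6} D(Z)={2,3,4,6,7,8}: Z {2,3,4,6,7,8}->{4,6,7,8} => REVISION
Constraint 2 (X != Y) on D(X)={1,2,3} D(Y)={3,4,6}: no change => not a revision
Constraint 3 (Z != X) on D(Z)={4,6,7,8} D(X)={1,2,3}: no change => not a revision
Constraint 4 (X != Z) on D(X)={1,2,3} D(Z)={4,6,7,8}: no change => not a revision
Total revisions = 1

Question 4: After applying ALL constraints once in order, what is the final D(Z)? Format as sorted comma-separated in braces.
Constraint 1 (Y < Z) on D(Y)={3,4,6} D(Z)={2,3,4,6,7,8}: Z {2,3,4,6,7,8}->{4,6,7,8}
Constraint 2 (X != Y) on D(X)={1,2,3} D(Y)={3,4,6}: no change
Constraint 3 (Z != X) on D(Z)={4,6,7,8} D(X)={1,2,3}: no change
Constraint 4 (X != Z) on D(X)={1,2,3} D(Z)={4,6,7,8}: no change
So after all 4 constraints: D(Z) = {4,6,7,8}

Answer: {4,6,7,8}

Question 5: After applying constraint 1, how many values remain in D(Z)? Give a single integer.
Constraint 1 (Y < Z) on D(Y)={3,4,6} D(Z)={2,3,4,6,7,8}: Z {2,3,4,6,7,8}->{4,6,7,8}
So after constraint 1: D(Z)={4,6,7,8}, size = 4

Answer: 4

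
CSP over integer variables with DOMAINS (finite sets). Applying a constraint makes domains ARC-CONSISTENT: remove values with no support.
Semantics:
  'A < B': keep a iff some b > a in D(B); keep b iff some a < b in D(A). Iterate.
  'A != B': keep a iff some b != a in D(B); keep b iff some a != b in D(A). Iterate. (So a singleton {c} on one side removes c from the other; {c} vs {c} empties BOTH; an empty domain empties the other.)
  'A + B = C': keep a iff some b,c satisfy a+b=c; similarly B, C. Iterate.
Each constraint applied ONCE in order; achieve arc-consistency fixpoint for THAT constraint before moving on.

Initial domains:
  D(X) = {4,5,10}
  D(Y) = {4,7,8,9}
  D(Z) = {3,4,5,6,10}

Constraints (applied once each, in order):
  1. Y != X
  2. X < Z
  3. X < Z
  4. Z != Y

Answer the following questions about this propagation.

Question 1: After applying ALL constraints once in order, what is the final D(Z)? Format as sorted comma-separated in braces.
Answer: {5,6,10}

Derivation:
Constraint 1 (Y != X) on D(Y)={4,7,8,9} D(X)={4,5,10}: no change
Constraint 2 (X < Z) on D(X)={4,5,10} D(Z)={3,4,5,6,10}: X {4,5,10}->{4,5}; Z {3,4,5,6,10}->{5,6,10}
Constraint 3 (X < Z) on D(X)={4,5} D(Z)={5,6,10}: no change
Constraint 4 (Z != Y) on D(Z)={5,6,10} D(Y)={4,7,8,9}: no change
So after all 4 constraints: D(Z) = {5,6,10}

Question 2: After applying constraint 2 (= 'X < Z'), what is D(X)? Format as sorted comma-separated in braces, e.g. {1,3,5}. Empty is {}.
Constraint 1 (Y != X) on D(Y)={4,7,8,9} D(X)={4,5,10}: no change
Constraint 2 (X < Z) on D(X)={4,5,10} D(Z)={3,4,5,6,10}: X {4,5,10}->{4,5}; Z {3,4,5,6,10}->{5,6,10}
So after constraint 2: D(X) = {4,5}

Answer: {4,5}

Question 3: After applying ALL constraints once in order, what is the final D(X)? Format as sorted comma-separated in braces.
Answer: {4,5}

Derivation:
Constraint 1 (Y != X) on D(Y)={4,7,8,9} D(X)={4,5,10}: no change
Constraint 2 (X < Z) on D(X)={4,5,10} D(Z)={3,4,5,6,10}: X {4,5,10}->{4,5}; Z {3,4,5,6,10}->{5,6,10}
Constraint 3 (X < Z) on D(X)={4,5} D(Z)={5,6,10}: no change
Constraint 4 (Z != Y) on D(Z)={5,6,10} D(Y)={4,7,8,9}: no change
So after all 4 constraints: D(X) = {4,5}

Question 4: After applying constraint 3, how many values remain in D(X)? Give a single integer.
Constraint 1 (Y != X) on D(Y)={4,7,8,9} D(X)={4,5,10}: no change
Constraint 2 (X < Z) on D(X)={4,5,10} D(Z)={3,4,5,6,10}: X {4,5,10}->{4,5}; Z {3,4,5,6,10}->{5,6,10}
Constraint 3 (X < Z) on D(X)={4,5} D(Z)={5,6,10}: no change
So after constraint 3: D(X)={4,5}, size = 2

Answer: 2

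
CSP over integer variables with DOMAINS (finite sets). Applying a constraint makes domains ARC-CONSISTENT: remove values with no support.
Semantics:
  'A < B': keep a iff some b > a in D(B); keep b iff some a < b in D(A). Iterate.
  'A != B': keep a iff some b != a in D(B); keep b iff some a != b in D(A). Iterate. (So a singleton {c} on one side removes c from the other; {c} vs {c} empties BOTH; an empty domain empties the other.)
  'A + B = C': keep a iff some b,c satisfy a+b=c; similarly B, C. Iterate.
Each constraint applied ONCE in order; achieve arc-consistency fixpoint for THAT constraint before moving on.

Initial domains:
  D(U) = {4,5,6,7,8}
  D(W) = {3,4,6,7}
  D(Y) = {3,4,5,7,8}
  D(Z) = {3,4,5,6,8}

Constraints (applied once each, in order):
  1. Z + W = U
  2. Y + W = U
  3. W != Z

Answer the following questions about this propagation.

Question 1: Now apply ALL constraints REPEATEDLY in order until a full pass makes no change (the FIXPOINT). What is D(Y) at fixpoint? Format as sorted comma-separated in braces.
Answer: {3,4,5}

Derivation:
pass 0 (initial): D(Y)={3,4,5,7,8}
pass 1: U {4,5,6,7,8}->{6,7,8}; W {3,4,6,7}->{3,4}; Y {3,4,5,7,8}->{3,4,5}; Z {3,4,5,6,8}->{3,4,5}
pass 2: no change
Fixpoint after 2 passes: D(Y) = {3,4,5}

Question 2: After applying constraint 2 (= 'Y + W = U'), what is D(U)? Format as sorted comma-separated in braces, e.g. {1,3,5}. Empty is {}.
Constraint 1 (Z + W = U) on D(Z)={3,4,5,6,8} D(W)={3,4,6,7} D(U)={4,5,6,7,8}: Z {3,4,5,6,8}->{3,4,5}; W {3,4,6,7}->{3,4}; U {4,5,6,7,8}->{6,7,8}
Constraint 2 (Y + W = U) on D(Y)={3,4,5,7,8} D(W)={3,4} D(U)={6,7,8}: Y {3,4,5,7,8}->{3,4,5}
So after constraint 2: D(U) = {6,7,8}

Answer: {6,7,8}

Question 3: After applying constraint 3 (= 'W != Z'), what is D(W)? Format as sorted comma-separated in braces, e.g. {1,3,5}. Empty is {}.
Answer: {3,4}

Derivation:
Constraint 1 (Z + W = U) on D(Z)={3,4,5,6,8} D(W)={3,4,6,7} D(U)={4,5,6,7,8}: Z {3,4,5,6,8}->{3,4,5}; W {3,4,6,7}->{3,4}; U {4,5,6,7,8}->{6,7,8}
Constraint 2 (Y + W = U) on D(Y)={3,4,5,7,8} D(W)={3,4} D(U)={6,7,8}: Y {3,4,5,7,8}->{3,4,5}
Constraint 3 (W != Z) on D(W)={3,4} D(Z)={3,4,5}: no change
So after constraint 3: D(W) = {3,4}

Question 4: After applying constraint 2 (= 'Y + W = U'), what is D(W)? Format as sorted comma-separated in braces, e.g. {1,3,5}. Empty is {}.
Answer: {3,4}

Derivation:
Constraint 1 (Z + W = U) on D(Z)={3,4,5,6,8} D(W)={3,4,6,7} D(U)={4,5,6,7,8}: Z {3,4,5,6,8}->{3,4,5}; W {3,4,6,7}->{3,4}; U {4,5,6,7,8}->{6,7,8}
Constraint 2 (Y + W = U) on D(Y)={3,4,5,7,8} D(W)={3,4} D(U)={6,7,8}: Y {3,4,5,7,8}->{3,4,5}
So after constraint 2: D(W) = {3,4}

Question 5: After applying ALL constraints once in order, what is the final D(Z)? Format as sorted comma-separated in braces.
Answer: {3,4,5}

Derivation:
Constraint 1 (Z + W = U) on D(Z)={3,4,5,6,8} D(W)={3,4,6,7} D(U)={4,5,6,7,8}: Z {3,4,5,6,8}->{3,4,5}; W {3,4,6,7}->{3,4}; U {4,5,6,7,8}->{6,7,8}
Constraint 2 (Y + W = U) on D(Y)={3,4,5,7,8} D(W)={3,4} D(U)={6,7,8}: Y {3,4,5,7,8}->{3,4,5}
Constraint 3 (W != Z) on D(W)={3,4} D(Z)={3,4,5}: no change
So after all 3 constraints: D(Z) = {3,4,5}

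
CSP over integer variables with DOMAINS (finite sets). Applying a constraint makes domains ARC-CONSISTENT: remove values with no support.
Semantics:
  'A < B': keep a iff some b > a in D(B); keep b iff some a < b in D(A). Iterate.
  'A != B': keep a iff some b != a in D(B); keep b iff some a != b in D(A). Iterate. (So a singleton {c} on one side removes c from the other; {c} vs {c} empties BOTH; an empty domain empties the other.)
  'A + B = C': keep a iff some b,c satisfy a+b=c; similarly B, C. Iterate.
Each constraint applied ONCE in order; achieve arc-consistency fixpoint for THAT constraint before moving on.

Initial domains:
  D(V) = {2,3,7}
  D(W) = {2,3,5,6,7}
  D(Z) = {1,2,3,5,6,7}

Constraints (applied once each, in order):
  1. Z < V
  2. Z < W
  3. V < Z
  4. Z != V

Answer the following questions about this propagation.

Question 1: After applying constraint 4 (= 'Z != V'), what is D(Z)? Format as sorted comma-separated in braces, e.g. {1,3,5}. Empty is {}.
Constraint 1 (Z < V) on D(Z)={1,2,3,5,6,7} D(V)={2,3,7}: Z {1,2,3,5,6,7}->{1,2,3,5,6}
Constraint 2 (Z < W) on D(Z)={1,2,3,5,6} D(W)={2,3,5,6,7}: no change
Constraint 3 (V < Z) on D(V)={2,3,7} D(Z)={1,2,3,5,6}: V {2,3,7}->{2,3}; Z {1,2,3,5,6}->{3,5,6}
Constraint 4 (Z != V) on D(Z)={3,5,6} D(V)={2,3}: no change
So after constraint 4: D(Z) = {3,5,6}

Answer: {3,5,6}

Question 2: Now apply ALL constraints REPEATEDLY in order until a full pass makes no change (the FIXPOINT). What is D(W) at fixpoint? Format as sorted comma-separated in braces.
pass 0 (initial): D(W)={2,3,5,6,7}
pass 1: V {2,3,7}->{2,3}; Z {1,2,3,5,6,7}->{3,5,6}
pass 2: V {2,3}->{}; W {2,3,5,6,7}->{}; Z {3,5,6}->{}
pass 3: no change
Fixpoint after 3 passes: D(W) = {}

Answer: {}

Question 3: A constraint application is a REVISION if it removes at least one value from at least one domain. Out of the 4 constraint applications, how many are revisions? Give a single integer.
Answer: 2

Derivation:
Constraint 1 (Z < V) on D(Z)={1,2,3,5,6,7} D(V)={2,3,7}: Z {1,2,3,5,6,7}->{1,2,3,5,6} => REVISION
Constraint 2 (Z < W) on D(Z)={1,2,3,5,6} D(W)={2,3,5,6,7}: no change => not a revision
Constraint 3 (V < Z) on D(V)={2,3,7} D(Z)={1,2,3,5,6}: V {2,3,7}->{2,3}; Z {1,2,3,5,6}->{3,5,6} => REVISION
Constraint 4 (Z != V) on D(Z)={3,5,6} D(V)={2,3}: no change => not a revision
Total revisions = 2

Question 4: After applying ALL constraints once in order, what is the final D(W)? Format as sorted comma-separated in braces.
Constraint 1 (Z < V) on D(Z)={1,2,3,5,6,7} D(V)={2,3,7}: Z {1,2,3,5,6,7}->{1,2,3,5,6}
Constraint 2 (Z < W) on D(Z)={1,2,3,5,6} D(W)={2,3,5,6,7}: no change
Constraint 3 (V < Z) on D(V)={2,3,7} D(Z)={1,2,3,5,6}: V {2,3,7}->{2,3}; Z {1,2,3,5,6}->{3,5,6}
Constraint 4 (Z != V) on D(Z)={3,5,6} D(V)={2,3}: no change
So after all 4 constraints: D(W) = {2,3,5,6,7}

Answer: {2,3,5,6,7}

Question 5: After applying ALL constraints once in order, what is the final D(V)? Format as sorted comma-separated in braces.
Answer: {2,3}

Derivation:
Constraint 1 (Z < V) on D(Z)={1,2,3,5,6,7} D(V)={2,3,7}: Z {1,2,3,5,6,7}->{1,2,3,5,6}
Constraint 2 (Z < W) on D(Z)={1,2,3,5,6} D(W)={2,3,5,6,7}: no change
Constraint 3 (V < Z) on D(V)={2,3,7} D(Z)={1,2,3,5,6}: V {2,3,7}->{2,3}; Z {1,2,3,5,6}->{3,5,6}
Constraint 4 (Z != V) on D(Z)={3,5,6} D(V)={2,3}: no change
So after all 4 constraints: D(V) = {2,3}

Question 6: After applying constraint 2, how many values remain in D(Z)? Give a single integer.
Constraint 1 (Z < V) on D(Z)={1,2,3,5,6,7} D(V)={2,3,7}: Z {1,2,3,5,6,7}->{1,2,3,5,6}
Constraint 2 (Z < W) on D(Z)={1,2,3,5,6} D(W)={2,3,5,6,7}: no change
So after constraint 2: D(Z)={1,2,3,5,6}, size = 5

Answer: 5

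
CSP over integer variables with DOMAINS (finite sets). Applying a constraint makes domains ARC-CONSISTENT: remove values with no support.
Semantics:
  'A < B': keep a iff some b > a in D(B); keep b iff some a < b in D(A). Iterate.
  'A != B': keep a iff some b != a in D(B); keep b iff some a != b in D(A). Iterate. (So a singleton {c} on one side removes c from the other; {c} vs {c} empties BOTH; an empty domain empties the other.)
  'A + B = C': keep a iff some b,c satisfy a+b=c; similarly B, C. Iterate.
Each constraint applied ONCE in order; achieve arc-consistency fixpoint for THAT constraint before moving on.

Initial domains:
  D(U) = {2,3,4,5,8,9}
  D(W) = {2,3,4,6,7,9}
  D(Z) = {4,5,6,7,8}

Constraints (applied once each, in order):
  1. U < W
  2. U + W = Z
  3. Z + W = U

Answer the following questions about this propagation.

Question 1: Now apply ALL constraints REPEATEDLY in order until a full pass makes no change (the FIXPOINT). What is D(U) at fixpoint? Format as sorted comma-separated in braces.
pass 0 (initial): D(U)={2,3,4,5,8,9}
pass 1: U {2,3,4,5,8,9}->{}; W {2,3,4,6,7,9}->{}; Z {4,5,6,7,8}->{}
pass 2: no change
Fixpoint after 2 passes: D(U) = {}

Answer: {}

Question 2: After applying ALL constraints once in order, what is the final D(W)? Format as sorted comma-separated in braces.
Constraint 1 (U < W) on D(U)={2,3,4,5,8,9} D(W)={2,3,4,6,7,9}: U {2,3,4,5,8,9}->{2,3,4,5,8}; W {2,3,4,6,7,9}->{3,4,6,7,9}
Constraint 2 (U + W = Z) on D(U)={2,3,4,5,8} D(W)={3,4,6,7,9} D(Z)={4,5,6,7,8}: U {2,3,4,5,8}->{2,3,4,5}; W {3,4,6,7,9}->{3,4,6}; Z {4,5,6,7,8}->{5,6,7,8}
Constraint 3 (Z + W = U) on D(Z)={5,6,7,8} D(W)={3,4,6} D(U)={2,3,4,5}: Z {5,6,7,8}->{}; W {3,4,6}->{}; U {2,3,4,5}->{}
So after all 3 constraints: D(W) = {}

Answer: {}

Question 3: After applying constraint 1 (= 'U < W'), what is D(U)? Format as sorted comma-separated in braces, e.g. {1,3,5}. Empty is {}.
Constraint 1 (U < W) on D(U)={2,3,4,5,8,9} D(W)={2,3,4,6,7,9}: U {2,3,4,5,8,9}->{2,3,4,5,8}; W {2,3,4,6,7,9}->{3,4,6,7,9}
So after constraint 1: D(U) = {2,3,4,5,8}

Answer: {2,3,4,5,8}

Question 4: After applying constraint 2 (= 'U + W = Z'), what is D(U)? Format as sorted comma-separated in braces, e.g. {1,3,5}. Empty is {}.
Answer: {2,3,4,5}

Derivation:
Constraint 1 (U < W) on D(U)={2,3,4,5,8,9} D(W)={2,3,4,6,7,9}: U {2,3,4,5,8,9}->{2,3,4,5,8}; W {2,3,4,6,7,9}->{3,4,6,7,9}
Constraint 2 (U + W = Z) on D(U)={2,3,4,5,8} D(W)={3,4,6,7,9} D(Z)={4,5,6,7,8}: U {2,3,4,5,8}->{2,3,4,5}; W {3,4,6,7,9}->{3,4,6}; Z {4,5,6,7,8}->{5,6,7,8}
So after constraint 2: D(U) = {2,3,4,5}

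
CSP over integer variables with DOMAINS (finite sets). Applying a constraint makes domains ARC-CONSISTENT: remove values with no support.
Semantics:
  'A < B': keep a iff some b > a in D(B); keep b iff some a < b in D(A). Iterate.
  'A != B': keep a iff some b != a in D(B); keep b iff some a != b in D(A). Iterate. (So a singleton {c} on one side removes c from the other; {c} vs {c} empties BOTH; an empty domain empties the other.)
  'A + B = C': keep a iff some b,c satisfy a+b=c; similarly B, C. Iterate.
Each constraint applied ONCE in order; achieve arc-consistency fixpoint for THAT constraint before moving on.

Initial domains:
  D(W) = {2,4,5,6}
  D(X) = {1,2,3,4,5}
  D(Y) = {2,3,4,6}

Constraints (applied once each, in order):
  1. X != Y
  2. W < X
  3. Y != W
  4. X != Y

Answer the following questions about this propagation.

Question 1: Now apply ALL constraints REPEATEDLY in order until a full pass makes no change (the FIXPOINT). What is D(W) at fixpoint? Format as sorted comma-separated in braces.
Answer: {2,4}

Derivation:
pass 0 (initial): D(W)={2,4,5,6}
pass 1: W {2,4,5,6}->{2,4}; X {1,2,3,4,5}->{3,4,5}
pass 2: no change
Fixpoint after 2 passes: D(W) = {2,4}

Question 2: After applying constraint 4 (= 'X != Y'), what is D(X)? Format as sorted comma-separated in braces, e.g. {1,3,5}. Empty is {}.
Constraint 1 (X != Y) on D(X)={1,2,3,4,5} D(Y)={2,3,4,6}: no change
Constraint 2 (W < X) on D(W)={2,4,5,6} D(X)={1,2,3,4,5}: W {2,4,5,6}->{2,4}; X {1,2,3,4,5}->{3,4,5}
Constraint 3 (Y != W) on D(Y)={2,3,4,6} D(W)={2,4}: no change
Constraint 4 (X != Y) on D(X)={3,4,5} D(Y)={2,3,4,6}: no change
So after constraint 4: D(X) = {3,4,5}

Answer: {3,4,5}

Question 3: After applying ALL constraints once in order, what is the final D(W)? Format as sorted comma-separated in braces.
Constraint 1 (X != Y) on D(X)={1,2,3,4,5} D(Y)={2,3,4,6}: no change
Constraint 2 (W < X) on D(W)={2,4,5,6} D(X)={1,2,3,4,5}: W {2,4,5,6}->{2,4}; X {1,2,3,4,5}->{3,4,5}
Constraint 3 (Y != W) on D(Y)={2,3,4,6} D(W)={2,4}: no change
Constraint 4 (X != Y) on D(X)={3,4,5} D(Y)={2,3,4,6}: no change
So after all 4 constraints: D(W) = {2,4}

Answer: {2,4}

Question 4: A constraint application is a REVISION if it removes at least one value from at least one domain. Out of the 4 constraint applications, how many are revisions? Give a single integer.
Constraint 1 (X != Y) on D(X)={1,2,3,4,5} D(Y)={2,3,4,6}: no change => not a revision
Constraint 2 (W < X) on D(W)={2,4,5,6} D(X)={1,2,3,4,5}: W {2,4,5,6}->{2,4}; X {1,2,3,4,5}->{3,4,5} => REVISION
Constraint 3 (Y != W) on D(Y)={2,3,4,6} D(W)={2,4}: no change => not a revision
Constraint 4 (X != Y) on D(X)={3,4,5} D(Y)={2,3,4,6}: no change => not a revision
Total revisions = 1

Answer: 1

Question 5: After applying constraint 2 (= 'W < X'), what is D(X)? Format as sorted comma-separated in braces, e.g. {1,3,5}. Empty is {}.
Answer: {3,4,5}

Derivation:
Constraint 1 (X != Y) on D(X)={1,2,3,4,5} D(Y)={2,3,4,6}: no change
Constraint 2 (W < X) on D(W)={2,4,5,6} D(X)={1,2,3,4,5}: W {2,4,5,6}->{2,4}; X {1,2,3,4,5}->{3,4,5}
So after constraint 2: D(X) = {3,4,5}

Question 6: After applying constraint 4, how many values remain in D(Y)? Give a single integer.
Constraint 1 (X != Y) on D(X)={1,2,3,4,5} D(Y)={2,3,4,6}: no change
Constraint 2 (W < X) on D(W)={2,4,5,6} D(X)={1,2,3,4,5}: W {2,4,5,6}->{2,4}; X {1,2,3,4,5}->{3,4,5}
Constraint 3 (Y != W) on D(Y)={2,3,4,6} D(W)={2,4}: no change
Constraint 4 (X != Y) on D(X)={3,4,5} D(Y)={2,3,4,6}: no change
So after constraint 4: D(Y)={2,3,4,6}, size = 4

Answer: 4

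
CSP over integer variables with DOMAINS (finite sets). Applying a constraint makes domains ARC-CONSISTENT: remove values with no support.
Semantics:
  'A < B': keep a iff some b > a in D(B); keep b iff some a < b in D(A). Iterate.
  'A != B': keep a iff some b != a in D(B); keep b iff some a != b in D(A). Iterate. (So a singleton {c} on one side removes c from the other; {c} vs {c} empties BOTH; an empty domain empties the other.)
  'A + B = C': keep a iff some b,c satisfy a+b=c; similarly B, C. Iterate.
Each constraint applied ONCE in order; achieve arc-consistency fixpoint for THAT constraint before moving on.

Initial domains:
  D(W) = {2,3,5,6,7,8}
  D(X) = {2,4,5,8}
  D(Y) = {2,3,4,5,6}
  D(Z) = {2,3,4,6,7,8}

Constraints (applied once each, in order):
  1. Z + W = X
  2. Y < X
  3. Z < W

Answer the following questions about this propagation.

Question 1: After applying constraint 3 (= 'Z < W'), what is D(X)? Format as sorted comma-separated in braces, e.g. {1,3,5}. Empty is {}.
Constraint 1 (Z + W = X) on D(Z)={2,3,4,6,7,8} D(W)={2,3,5,6,7,8} D(X)={2,4,5,8}: Z {2,3,4,6,7,8}->{2,3,6}; W {2,3,5,6,7,8}->{2,3,5,6}; X {2,4,5,8}->{4,5,8}
Constraint 2 (Y < X) on D(Y)={2,3,4,5,6} D(X)={4,5,8}: no change
Constraint 3 (Z < W) on D(Z)={2,3,6} D(W)={2,3,5,6}: Z {2,3,6}->{2,3}; W {2,3,5,6}->{3,5,6}
So after constraint 3: D(X) = {4,5,8}

Answer: {4,5,8}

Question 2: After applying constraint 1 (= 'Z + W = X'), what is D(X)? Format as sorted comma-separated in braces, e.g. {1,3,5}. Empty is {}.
Answer: {4,5,8}

Derivation:
Constraint 1 (Z + W = X) on D(Z)={2,3,4,6,7,8} D(W)={2,3,5,6,7,8} D(X)={2,4,5,8}: Z {2,3,4,6,7,8}->{2,3,6}; W {2,3,5,6,7,8}->{2,3,5,6}; X {2,4,5,8}->{4,5,8}
So after constraint 1: D(X) = {4,5,8}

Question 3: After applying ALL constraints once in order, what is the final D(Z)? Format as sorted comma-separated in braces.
Answer: {2,3}

Derivation:
Constraint 1 (Z + W = X) on D(Z)={2,3,4,6,7,8} D(W)={2,3,5,6,7,8} D(X)={2,4,5,8}: Z {2,3,4,6,7,8}->{2,3,6}; W {2,3,5,6,7,8}->{2,3,5,6}; X {2,4,5,8}->{4,5,8}
Constraint 2 (Y < X) on D(Y)={2,3,4,5,6} D(X)={4,5,8}: no change
Constraint 3 (Z < W) on D(Z)={2,3,6} D(W)={2,3,5,6}: Z {2,3,6}->{2,3}; W {2,3,5,6}->{3,5,6}
So after all 3 constraints: D(Z) = {2,3}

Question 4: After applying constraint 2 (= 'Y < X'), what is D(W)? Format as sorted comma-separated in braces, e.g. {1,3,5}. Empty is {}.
Constraint 1 (Z + W = X) on D(Z)={2,3,4,6,7,8} D(W)={2,3,5,6,7,8} D(X)={2,4,5,8}: Z {2,3,4,6,7,8}->{2,3,6}; W {2,3,5,6,7,8}->{2,3,5,6}; X {2,4,5,8}->{4,5,8}
Constraint 2 (Y < X) on D(Y)={2,3,4,5,6} D(X)={4,5,8}: no change
So after constraint 2: D(W) = {2,3,5,6}

Answer: {2,3,5,6}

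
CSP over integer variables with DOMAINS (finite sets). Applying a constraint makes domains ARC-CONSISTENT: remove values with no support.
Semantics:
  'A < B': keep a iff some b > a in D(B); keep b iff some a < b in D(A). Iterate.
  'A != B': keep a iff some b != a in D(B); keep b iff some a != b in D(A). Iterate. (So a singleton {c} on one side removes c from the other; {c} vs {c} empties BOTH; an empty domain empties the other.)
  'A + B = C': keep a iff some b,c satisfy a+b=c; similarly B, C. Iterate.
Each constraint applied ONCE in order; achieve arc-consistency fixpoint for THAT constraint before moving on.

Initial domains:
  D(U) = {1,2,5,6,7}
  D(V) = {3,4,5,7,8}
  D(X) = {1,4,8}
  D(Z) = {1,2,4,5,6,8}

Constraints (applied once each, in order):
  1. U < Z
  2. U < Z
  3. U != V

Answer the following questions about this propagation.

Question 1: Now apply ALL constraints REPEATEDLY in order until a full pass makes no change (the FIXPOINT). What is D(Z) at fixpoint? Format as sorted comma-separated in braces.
pass 0 (initial): D(Z)={1,2,4,5,6,8}
pass 1: Z {1,2,4,5,6,8}->{2,4,5,6,8}
pass 2: no change
Fixpoint after 2 passes: D(Z) = {2,4,5,6,8}

Answer: {2,4,5,6,8}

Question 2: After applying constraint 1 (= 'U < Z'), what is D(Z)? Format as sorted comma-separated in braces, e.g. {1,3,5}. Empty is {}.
Answer: {2,4,5,6,8}

Derivation:
Constraint 1 (U < Z) on D(U)={1,2,5,6,7} D(Z)={1,2,4,5,6,8}: Z {1,2,4,5,6,8}->{2,4,5,6,8}
So after constraint 1: D(Z) = {2,4,5,6,8}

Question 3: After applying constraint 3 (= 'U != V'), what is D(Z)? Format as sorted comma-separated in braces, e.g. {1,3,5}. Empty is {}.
Answer: {2,4,5,6,8}

Derivation:
Constraint 1 (U < Z) on D(U)={1,2,5,6,7} D(Z)={1,2,4,5,6,8}: Z {1,2,4,5,6,8}->{2,4,5,6,8}
Constraint 2 (U < Z) on D(U)={1,2,5,6,7} D(Z)={2,4,5,6,8}: no change
Constraint 3 (U != V) on D(U)={1,2,5,6,7} D(V)={3,4,5,7,8}: no change
So after constraint 3: D(Z) = {2,4,5,6,8}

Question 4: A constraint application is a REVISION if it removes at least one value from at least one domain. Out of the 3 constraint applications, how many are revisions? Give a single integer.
Constraint 1 (U < Z) on D(U)={1,2,5,6,7} D(Z)={1,2,4,5,6,8}: Z {1,2,4,5,6,8}->{2,4,5,6,8} => REVISION
Constraint 2 (U < Z) on D(U)={1,2,5,6,7} D(Z)={2,4,5,6,8}: no change => not a revision
Constraint 3 (U != V) on D(U)={1,2,5,6,7} D(V)={3,4,5,7,8}: no change => not a revision
Total revisions = 1

Answer: 1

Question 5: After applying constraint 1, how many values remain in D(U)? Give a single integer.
Answer: 5

Derivation:
Constraint 1 (U < Z) on D(U)={1,2,5,6,7} D(Z)={1,2,4,5,6,8}: Z {1,2,4,5,6,8}->{2,4,5,6,8}
So after constraint 1: D(U)={1,2,5,6,7}, size = 5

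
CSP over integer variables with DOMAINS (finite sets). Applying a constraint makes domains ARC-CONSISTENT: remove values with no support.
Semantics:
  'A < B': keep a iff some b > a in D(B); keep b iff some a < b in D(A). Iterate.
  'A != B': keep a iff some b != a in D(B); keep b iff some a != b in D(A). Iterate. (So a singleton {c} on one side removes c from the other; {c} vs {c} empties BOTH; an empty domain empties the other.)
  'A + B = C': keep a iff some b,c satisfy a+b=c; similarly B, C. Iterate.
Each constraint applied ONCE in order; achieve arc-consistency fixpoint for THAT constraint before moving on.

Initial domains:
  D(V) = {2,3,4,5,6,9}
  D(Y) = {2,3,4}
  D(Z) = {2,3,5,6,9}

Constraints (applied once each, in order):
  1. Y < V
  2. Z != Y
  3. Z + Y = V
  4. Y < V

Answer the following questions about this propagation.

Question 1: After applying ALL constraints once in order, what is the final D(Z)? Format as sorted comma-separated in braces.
Answer: {2,3,5,6}

Derivation:
Constraint 1 (Y < V) on D(Y)={2,3,4} D(V)={2,3,4,5,6,9}: V {2,3,4,5,6,9}->{3,4,5,6,9}
Constraint 2 (Z != Y) on D(Z)={2,3,5,6,9} D(Y)={2,3,4}: no change
Constraint 3 (Z + Y = V) on D(Z)={2,3,5,6,9} D(Y)={2,3,4} D(V)={3,4,5,6,9}: Z {2,3,5,6,9}->{2,3,5,6}; V {3,4,5,6,9}->{4,5,6,9}
Constraint 4 (Y < V) on D(Y)={2,3,4} D(V)={4,5,6,9}: no change
So after all 4 constraints: D(Z) = {2,3,5,6}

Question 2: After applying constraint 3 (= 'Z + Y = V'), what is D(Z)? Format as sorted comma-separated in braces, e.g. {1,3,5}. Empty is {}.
Constraint 1 (Y < V) on D(Y)={2,3,4} D(V)={2,3,4,5,6,9}: V {2,3,4,5,6,9}->{3,4,5,6,9}
Constraint 2 (Z != Y) on D(Z)={2,3,5,6,9} D(Y)={2,3,4}: no change
Constraint 3 (Z + Y = V) on D(Z)={2,3,5,6,9} D(Y)={2,3,4} D(V)={3,4,5,6,9}: Z {2,3,5,6,9}->{2,3,5,6}; V {3,4,5,6,9}->{4,5,6,9}
So after constraint 3: D(Z) = {2,3,5,6}

Answer: {2,3,5,6}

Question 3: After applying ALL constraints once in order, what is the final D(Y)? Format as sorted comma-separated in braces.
Constraint 1 (Y < V) on D(Y)={2,3,4} D(V)={2,3,4,5,6,9}: V {2,3,4,5,6,9}->{3,4,5,6,9}
Constraint 2 (Z != Y) on D(Z)={2,3,5,6,9} D(Y)={2,3,4}: no change
Constraint 3 (Z + Y = V) on D(Z)={2,3,5,6,9} D(Y)={2,3,4} D(V)={3,4,5,6,9}: Z {2,3,5,6,9}->{2,3,5,6}; V {3,4,5,6,9}->{4,5,6,9}
Constraint 4 (Y < V) on D(Y)={2,3,4} D(V)={4,5,6,9}: no change
So after all 4 constraints: D(Y) = {2,3,4}

Answer: {2,3,4}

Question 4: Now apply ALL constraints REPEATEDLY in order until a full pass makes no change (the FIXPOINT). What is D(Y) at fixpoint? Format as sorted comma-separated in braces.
Answer: {2,3,4}

Derivation:
pass 0 (initial): D(Y)={2,3,4}
pass 1: V {2,3,4,5,6,9}->{4,5,6,9}; Z {2,3,5,6,9}->{2,3,5,6}
pass 2: no change
Fixpoint after 2 passes: D(Y) = {2,3,4}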